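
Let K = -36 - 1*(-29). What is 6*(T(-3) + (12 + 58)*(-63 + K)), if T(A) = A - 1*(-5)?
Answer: -29388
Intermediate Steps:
K = -7 (K = -36 + 29 = -7)
T(A) = 5 + A (T(A) = A + 5 = 5 + A)
6*(T(-3) + (12 + 58)*(-63 + K)) = 6*((5 - 3) + (12 + 58)*(-63 - 7)) = 6*(2 + 70*(-70)) = 6*(2 - 4900) = 6*(-4898) = -29388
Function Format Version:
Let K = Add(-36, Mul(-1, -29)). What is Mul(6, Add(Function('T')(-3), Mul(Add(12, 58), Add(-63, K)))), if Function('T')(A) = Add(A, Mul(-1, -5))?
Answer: -29388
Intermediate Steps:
K = -7 (K = Add(-36, 29) = -7)
Function('T')(A) = Add(5, A) (Function('T')(A) = Add(A, 5) = Add(5, A))
Mul(6, Add(Function('T')(-3), Mul(Add(12, 58), Add(-63, K)))) = Mul(6, Add(Add(5, -3), Mul(Add(12, 58), Add(-63, -7)))) = Mul(6, Add(2, Mul(70, -70))) = Mul(6, Add(2, -4900)) = Mul(6, -4898) = -29388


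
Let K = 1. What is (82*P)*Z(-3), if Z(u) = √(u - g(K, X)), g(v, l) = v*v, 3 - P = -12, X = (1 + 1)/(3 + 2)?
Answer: 2460*I ≈ 2460.0*I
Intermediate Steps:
X = ⅖ (X = 2/5 = 2*(⅕) = ⅖ ≈ 0.40000)
P = 15 (P = 3 - 1*(-12) = 3 + 12 = 15)
g(v, l) = v²
Z(u) = √(-1 + u) (Z(u) = √(u - 1*1²) = √(u - 1*1) = √(u - 1) = √(-1 + u))
(82*P)*Z(-3) = (82*15)*√(-1 - 3) = 1230*√(-4) = 1230*(2*I) = 2460*I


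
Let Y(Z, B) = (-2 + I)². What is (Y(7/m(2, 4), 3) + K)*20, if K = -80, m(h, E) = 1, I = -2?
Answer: -1280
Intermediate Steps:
Y(Z, B) = 16 (Y(Z, B) = (-2 - 2)² = (-4)² = 16)
(Y(7/m(2, 4), 3) + K)*20 = (16 - 80)*20 = -64*20 = -1280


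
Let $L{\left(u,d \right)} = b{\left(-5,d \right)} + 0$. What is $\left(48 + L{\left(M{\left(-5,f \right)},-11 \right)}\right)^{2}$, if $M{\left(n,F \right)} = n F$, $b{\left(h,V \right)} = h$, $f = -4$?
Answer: $1849$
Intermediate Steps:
$M{\left(n,F \right)} = F n$
$L{\left(u,d \right)} = -5$ ($L{\left(u,d \right)} = -5 + 0 = -5$)
$\left(48 + L{\left(M{\left(-5,f \right)},-11 \right)}\right)^{2} = \left(48 - 5\right)^{2} = 43^{2} = 1849$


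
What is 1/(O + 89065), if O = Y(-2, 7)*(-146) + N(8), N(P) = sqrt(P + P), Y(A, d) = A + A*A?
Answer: 1/88777 ≈ 1.1264e-5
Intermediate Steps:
Y(A, d) = A + A**2
N(P) = sqrt(2)*sqrt(P) (N(P) = sqrt(2*P) = sqrt(2)*sqrt(P))
O = -288 (O = -2*(1 - 2)*(-146) + sqrt(2)*sqrt(8) = -2*(-1)*(-146) + sqrt(2)*(2*sqrt(2)) = 2*(-146) + 4 = -292 + 4 = -288)
1/(O + 89065) = 1/(-288 + 89065) = 1/88777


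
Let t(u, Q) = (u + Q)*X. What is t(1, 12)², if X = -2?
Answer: 676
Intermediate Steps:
t(u, Q) = -2*Q - 2*u (t(u, Q) = (u + Q)*(-2) = (Q + u)*(-2) = -2*Q - 2*u)
t(1, 12)² = (-2*12 - 2*1)² = (-24 - 2)² = (-26)² = 676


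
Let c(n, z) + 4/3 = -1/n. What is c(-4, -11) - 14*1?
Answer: -181/12 ≈ -15.083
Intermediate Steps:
c(n, z) = -4/3 - 1/n
c(-4, -11) - 14*1 = (-4/3 - 1/(-4)) - 14*1 = (-4/3 - 1*(-1/4)) - 14 = (-4/3 + 1/4) - 14 = -13/12 - 14 = -181/12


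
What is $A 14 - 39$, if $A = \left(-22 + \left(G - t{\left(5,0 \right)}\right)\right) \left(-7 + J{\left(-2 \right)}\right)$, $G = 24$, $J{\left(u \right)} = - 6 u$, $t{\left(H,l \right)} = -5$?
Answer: $451$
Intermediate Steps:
$A = 35$ ($A = \left(-22 + \left(24 - -5\right)\right) \left(-7 - -12\right) = \left(-22 + \left(24 + 5\right)\right) \left(-7 + 12\right) = \left(-22 + 29\right) 5 = 7 \cdot 5 = 35$)
$A 14 - 39 = 35 \cdot 14 - 39 = 490 - 39 = 451$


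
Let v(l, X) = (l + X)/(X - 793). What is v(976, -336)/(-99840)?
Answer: 1/176124 ≈ 5.6778e-6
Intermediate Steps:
v(l, X) = (X + l)/(-793 + X)
v(976, -336)/(-99840) = ((-336 + 976)/(-793 - 336))/(-99840) = (640/(-1129))*(-1/99840) = -1/1129*640*(-1/99840) = -640/1129*(-1/99840) = 1/176124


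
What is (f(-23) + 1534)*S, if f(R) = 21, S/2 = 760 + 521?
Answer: 3983910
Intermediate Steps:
S = 2562 (S = 2*(760 + 521) = 2*1281 = 2562)
(f(-23) + 1534)*S = (21 + 1534)*2562 = 1555*2562 = 3983910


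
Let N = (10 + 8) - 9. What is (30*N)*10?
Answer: 2700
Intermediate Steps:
N = 9 (N = 18 - 9 = 9)
(30*N)*10 = (30*9)*10 = 270*10 = 2700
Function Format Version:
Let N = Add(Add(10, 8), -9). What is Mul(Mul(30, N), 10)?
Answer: 2700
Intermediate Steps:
N = 9 (N = Add(18, -9) = 9)
Mul(Mul(30, N), 10) = Mul(Mul(30, 9), 10) = Mul(270, 10) = 2700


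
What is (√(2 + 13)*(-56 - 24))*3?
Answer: -240*√15 ≈ -929.52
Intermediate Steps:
(√(2 + 13)*(-56 - 24))*3 = (√15*(-80))*3 = -80*√15*3 = -240*√15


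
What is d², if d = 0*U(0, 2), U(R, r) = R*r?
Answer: 0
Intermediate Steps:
d = 0 (d = 0*(0*2) = 0*0 = 0)
d² = 0² = 0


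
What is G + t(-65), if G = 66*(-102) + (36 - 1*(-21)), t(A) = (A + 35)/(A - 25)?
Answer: -20024/3 ≈ -6674.7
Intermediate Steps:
t(A) = (35 + A)/(-25 + A)
G = -6675 (G = -6732 + (36 + 21) = -6732 + 57 = -6675)
G + t(-65) = -6675 + (35 - 65)/(-25 - 65) = -6675 - 30/(-90) = -6675 - 1/90*(-30) = -6675 + ⅓ = -20024/3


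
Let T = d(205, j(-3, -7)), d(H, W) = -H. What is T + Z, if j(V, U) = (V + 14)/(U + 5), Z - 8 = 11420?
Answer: 11223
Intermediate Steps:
Z = 11428 (Z = 8 + 11420 = 11428)
j(V, U) = (14 + V)/(5 + U)
T = -205 (T = -1*205 = -205)
T + Z = -205 + 11428 = 11223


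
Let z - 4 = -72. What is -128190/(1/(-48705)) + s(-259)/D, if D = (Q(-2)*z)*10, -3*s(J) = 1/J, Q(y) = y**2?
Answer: 13195249853687999/2113440 ≈ 6.2435e+9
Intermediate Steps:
z = -68 (z = 4 - 72 = -68)
s(J) = -1/(3*J)
D = -2720 (D = ((-2)**2*(-68))*10 = (4*(-68))*10 = -272*10 = -2720)
-128190/(1/(-48705)) + s(-259)/D = -128190/(1/(-48705)) - 1/3/(-259)/(-2720) = -128190/(-1/48705) - 1/3*(-1/259)*(-1/2720) = -128190*(-48705) + (1/777)*(-1/2720) = 6243493950 - 1/2113440 = 13195249853687999/2113440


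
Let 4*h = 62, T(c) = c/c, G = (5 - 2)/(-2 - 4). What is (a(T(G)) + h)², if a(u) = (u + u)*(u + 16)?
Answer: 9801/4 ≈ 2450.3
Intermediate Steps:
G = -½ (G = 3/(-6) = 3*(-⅙) = -½ ≈ -0.50000)
T(c) = 1
a(u) = 2*u*(16 + u) (a(u) = (2*u)*(16 + u) = 2*u*(16 + u))
h = 31/2 (h = (¼)*62 = 31/2 ≈ 15.500)
(a(T(G)) + h)² = (2*1*(16 + 1) + 31/2)² = (2*1*17 + 31/2)² = (34 + 31/2)² = (99/2)² = 9801/4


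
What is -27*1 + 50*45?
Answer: 2223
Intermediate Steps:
-27*1 + 50*45 = -27 + 2250 = 2223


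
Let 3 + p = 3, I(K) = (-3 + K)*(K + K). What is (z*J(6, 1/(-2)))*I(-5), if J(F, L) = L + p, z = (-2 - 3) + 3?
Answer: 80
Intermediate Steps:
I(K) = 2*K*(-3 + K) (I(K) = (-3 + K)*(2*K) = 2*K*(-3 + K))
p = 0 (p = -3 + 3 = 0)
z = -2 (z = -5 + 3 = -2)
J(F, L) = L (J(F, L) = L + 0 = L)
(z*J(6, 1/(-2)))*I(-5) = (-2/(-2))*(2*(-5)*(-3 - 5)) = (-2*(-1/2))*(2*(-5)*(-8)) = 1*80 = 80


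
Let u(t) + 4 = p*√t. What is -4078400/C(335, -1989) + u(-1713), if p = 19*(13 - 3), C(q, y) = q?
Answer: -815948/67 + 190*I*√1713 ≈ -12178.0 + 7863.8*I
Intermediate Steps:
p = 190 (p = 19*10 = 190)
u(t) = -4 + 190*√t
-4078400/C(335, -1989) + u(-1713) = -4078400/335 + (-4 + 190*√(-1713)) = -4078400*1/335 + (-4 + 190*(I*√1713)) = -815680/67 + (-4 + 190*I*√1713) = -815948/67 + 190*I*√1713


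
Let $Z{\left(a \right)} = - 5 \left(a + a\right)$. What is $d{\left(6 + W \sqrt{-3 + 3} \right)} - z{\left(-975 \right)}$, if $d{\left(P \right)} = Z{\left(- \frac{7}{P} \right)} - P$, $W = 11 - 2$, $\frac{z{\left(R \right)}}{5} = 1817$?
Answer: $- \frac{27238}{3} \approx -9079.3$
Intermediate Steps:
$z{\left(R \right)} = 9085$ ($z{\left(R \right)} = 5 \cdot 1817 = 9085$)
$Z{\left(a \right)} = - 10 a$ ($Z{\left(a \right)} = - 5 \cdot 2 a = - 10 a$)
$W = 9$
$d{\left(P \right)} = - P + \frac{70}{P}$ ($d{\left(P \right)} = - 10 \left(- \frac{7}{P}\right) - P = \frac{70}{P} - P = - P + \frac{70}{P}$)
$d{\left(6 + W \sqrt{-3 + 3} \right)} - z{\left(-975 \right)} = \left(- (6 + 9 \sqrt{-3 + 3}) + \frac{70}{6 + 9 \sqrt{-3 + 3}}\right) - 9085 = \left(- (6 + 9 \sqrt{0}) + \frac{70}{6 + 9 \sqrt{0}}\right) - 9085 = \left(- (6 + 9 \cdot 0) + \frac{70}{6 + 9 \cdot 0}\right) - 9085 = \left(- (6 + 0) + \frac{70}{6 + 0}\right) - 9085 = \left(\left(-1\right) 6 + \frac{70}{6}\right) - 9085 = \left(-6 + 70 \cdot \frac{1}{6}\right) - 9085 = \left(-6 + \frac{35}{3}\right) - 9085 = \frac{17}{3} - 9085 = - \frac{27238}{3}$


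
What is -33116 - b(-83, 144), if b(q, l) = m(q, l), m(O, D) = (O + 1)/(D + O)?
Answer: -2019994/61 ≈ -33115.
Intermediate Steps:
m(O, D) = (1 + O)/(D + O)
b(q, l) = (1 + q)/(l + q)
-33116 - b(-83, 144) = -33116 - (1 - 83)/(144 - 83) = -33116 - (-82)/61 = -33116 - 1*(-82/61) = -33116 + 82/61 = -2019994/61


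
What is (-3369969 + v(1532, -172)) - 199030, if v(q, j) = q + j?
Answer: -3567639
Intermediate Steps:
v(q, j) = j + q
(-3369969 + v(1532, -172)) - 199030 = (-3369969 + (-172 + 1532)) - 199030 = (-3369969 + 1360) - 199030 = -3368609 - 199030 = -3567639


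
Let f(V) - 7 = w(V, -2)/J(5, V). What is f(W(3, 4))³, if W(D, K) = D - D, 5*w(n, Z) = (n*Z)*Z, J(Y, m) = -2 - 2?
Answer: 343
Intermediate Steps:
J(Y, m) = -4
w(n, Z) = n*Z²/5 (w(n, Z) = ((n*Z)*Z)/5 = ((Z*n)*Z)/5 = (n*Z²)/5 = n*Z²/5)
W(D, K) = 0
f(V) = 7 - V/5 (f(V) = 7 + ((⅕)*V*(-2)²)/(-4) = 7 + ((⅕)*V*4)*(-¼) = 7 + (4*V/5)*(-¼) = 7 - V/5)
f(W(3, 4))³ = (7 - ⅕*0)³ = (7 + 0)³ = 7³ = 343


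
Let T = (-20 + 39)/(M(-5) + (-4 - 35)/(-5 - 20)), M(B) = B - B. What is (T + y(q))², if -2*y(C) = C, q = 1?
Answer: 829921/6084 ≈ 136.41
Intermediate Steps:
y(C) = -C/2
M(B) = 0
T = 475/39 (T = (-20 + 39)/(0 + (-4 - 35)/(-5 - 20)) = 19/(0 - 39/(-25)) = 19/(0 - 39*(-1/25)) = 19/(0 + 39/25) = 19/(39/25) = 19*(25/39) = 475/39 ≈ 12.179)
(T + y(q))² = (475/39 - ½*1)² = (475/39 - ½)² = (911/78)² = 829921/6084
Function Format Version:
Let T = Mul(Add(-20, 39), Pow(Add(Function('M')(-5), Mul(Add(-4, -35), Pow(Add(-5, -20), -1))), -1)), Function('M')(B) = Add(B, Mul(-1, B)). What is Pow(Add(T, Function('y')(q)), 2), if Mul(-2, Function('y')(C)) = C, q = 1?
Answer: Rational(829921, 6084) ≈ 136.41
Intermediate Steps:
Function('y')(C) = Mul(Rational(-1, 2), C)
Function('M')(B) = 0
T = Rational(475, 39) (T = Mul(Add(-20, 39), Pow(Add(0, Mul(Add(-4, -35), Pow(Add(-5, -20), -1))), -1)) = Mul(19, Pow(Add(0, Mul(-39, Pow(-25, -1))), -1)) = Mul(19, Pow(Add(0, Mul(-39, Rational(-1, 25))), -1)) = Mul(19, Pow(Add(0, Rational(39, 25)), -1)) = Mul(19, Pow(Rational(39, 25), -1)) = Mul(19, Rational(25, 39)) = Rational(475, 39) ≈ 12.179)
Pow(Add(T, Function('y')(q)), 2) = Pow(Add(Rational(475, 39), Mul(Rational(-1, 2), 1)), 2) = Pow(Add(Rational(475, 39), Rational(-1, 2)), 2) = Pow(Rational(911, 78), 2) = Rational(829921, 6084)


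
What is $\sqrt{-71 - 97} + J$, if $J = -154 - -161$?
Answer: $7 + 2 i \sqrt{42} \approx 7.0 + 12.961 i$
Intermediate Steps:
$J = 7$ ($J = -154 + 161 = 7$)
$\sqrt{-71 - 97} + J = \sqrt{-71 - 97} + 7 = \sqrt{-168} + 7 = 2 i \sqrt{42} + 7 = 7 + 2 i \sqrt{42}$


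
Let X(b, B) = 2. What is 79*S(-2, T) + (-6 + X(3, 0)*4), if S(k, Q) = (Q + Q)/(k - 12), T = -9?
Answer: 725/7 ≈ 103.57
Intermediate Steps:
S(k, Q) = 2*Q/(-12 + k) (S(k, Q) = (2*Q)/(-12 + k) = 2*Q/(-12 + k))
79*S(-2, T) + (-6 + X(3, 0)*4) = 79*(2*(-9)/(-12 - 2)) + (-6 + 2*4) = 79*(2*(-9)/(-14)) + (-6 + 8) = 79*(2*(-9)*(-1/14)) + 2 = 79*(9/7) + 2 = 711/7 + 2 = 725/7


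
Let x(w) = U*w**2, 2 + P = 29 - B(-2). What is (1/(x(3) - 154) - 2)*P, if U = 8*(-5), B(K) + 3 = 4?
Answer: -13377/257 ≈ -52.051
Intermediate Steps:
B(K) = 1 (B(K) = -3 + 4 = 1)
U = -40
P = 26 (P = -2 + (29 - 1*1) = -2 + (29 - 1) = -2 + 28 = 26)
x(w) = -40*w**2
(1/(x(3) - 154) - 2)*P = (1/(-40*3**2 - 154) - 2)*26 = (1/(-40*9 - 154) - 2)*26 = (1/(-360 - 154) - 2)*26 = (1/(-514) - 2)*26 = (-1/514 - 2)*26 = -1029/514*26 = -13377/257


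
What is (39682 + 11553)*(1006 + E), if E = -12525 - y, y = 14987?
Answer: -1358034910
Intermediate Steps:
E = -27512 (E = -12525 - 1*14987 = -12525 - 14987 = -27512)
(39682 + 11553)*(1006 + E) = (39682 + 11553)*(1006 - 27512) = 51235*(-26506) = -1358034910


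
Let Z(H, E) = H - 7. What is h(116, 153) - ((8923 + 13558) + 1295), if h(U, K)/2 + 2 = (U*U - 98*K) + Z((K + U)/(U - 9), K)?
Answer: -2874552/107 ≈ -26865.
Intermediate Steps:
Z(H, E) = -7 + H
h(U, K) = -18 - 196*K + 2*U**2 + 2*(K + U)/(-9 + U) (h(U, K) = -4 + 2*((U*U - 98*K) + (-7 + (K + U)/(U - 9))) = -4 + 2*((U**2 - 98*K) + (-7 + (K + U)/(-9 + U))) = -4 + 2*(-7 + U**2 - 98*K + (K + U)/(-9 + U)) = -4 + (-14 - 196*K + 2*U**2 + 2*(K + U)/(-9 + U)) = -18 - 196*K + 2*U**2 + 2*(K + U)/(-9 + U))
h(116, 153) - ((8923 + 13558) + 1295) = 2*(63 + 153 - 6*116 + (-9 + 116)*(-2 + 116**2 - 98*153))/(-9 + 116) - ((8923 + 13558) + 1295) = 2*(63 + 153 - 696 + 107*(-2 + 13456 - 14994))/107 - (22481 + 1295) = 2*(1/107)*(63 + 153 - 696 + 107*(-1540)) - 1*23776 = 2*(1/107)*(63 + 153 - 696 - 164780) - 23776 = 2*(1/107)*(-165260) - 23776 = -330520/107 - 23776 = -2874552/107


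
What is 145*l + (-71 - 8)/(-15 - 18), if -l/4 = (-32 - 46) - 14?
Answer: 1760959/33 ≈ 53362.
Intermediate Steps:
l = 368 (l = -4*((-32 - 46) - 14) = -4*(-78 - 14) = -4*(-92) = 368)
145*l + (-71 - 8)/(-15 - 18) = 145*368 + (-71 - 8)/(-15 - 18) = 53360 - 79/(-33) = 53360 - 79*(-1/33) = 53360 + 79/33 = 1760959/33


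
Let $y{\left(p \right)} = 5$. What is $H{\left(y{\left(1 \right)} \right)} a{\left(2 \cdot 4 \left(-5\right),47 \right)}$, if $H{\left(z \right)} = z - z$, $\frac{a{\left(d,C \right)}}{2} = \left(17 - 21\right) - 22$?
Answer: $0$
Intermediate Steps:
$a{\left(d,C \right)} = -52$ ($a{\left(d,C \right)} = 2 \left(\left(17 - 21\right) - 22\right) = 2 \left(-4 - 22\right) = 2 \left(-26\right) = -52$)
$H{\left(z \right)} = 0$
$H{\left(y{\left(1 \right)} \right)} a{\left(2 \cdot 4 \left(-5\right),47 \right)} = 0 \left(-52\right) = 0$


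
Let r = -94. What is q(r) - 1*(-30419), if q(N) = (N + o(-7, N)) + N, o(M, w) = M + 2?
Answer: 30226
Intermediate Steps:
o(M, w) = 2 + M
q(N) = -5 + 2*N (q(N) = (N + (2 - 7)) + N = (N - 5) + N = (-5 + N) + N = -5 + 2*N)
q(r) - 1*(-30419) = (-5 + 2*(-94)) - 1*(-30419) = (-5 - 188) + 30419 = -193 + 30419 = 30226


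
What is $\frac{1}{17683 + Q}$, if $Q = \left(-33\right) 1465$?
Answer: $- \frac{1}{30662} \approx -3.2614 \cdot 10^{-5}$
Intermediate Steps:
$Q = -48345$
$\frac{1}{17683 + Q} = \frac{1}{17683 - 48345} = \frac{1}{-30662} = - \frac{1}{30662}$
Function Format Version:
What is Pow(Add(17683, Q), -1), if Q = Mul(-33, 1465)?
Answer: Rational(-1, 30662) ≈ -3.2614e-5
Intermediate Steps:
Q = -48345
Pow(Add(17683, Q), -1) = Pow(Add(17683, -48345), -1) = Pow(-30662, -1) = Rational(-1, 30662)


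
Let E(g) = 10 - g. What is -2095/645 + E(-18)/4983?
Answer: -231585/71423 ≈ -3.2424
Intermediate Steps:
-2095/645 + E(-18)/4983 = -2095/645 + (10 - 1*(-18))/4983 = -2095*1/645 + (10 + 18)*(1/4983) = -419/129 + 28*(1/4983) = -419/129 + 28/4983 = -231585/71423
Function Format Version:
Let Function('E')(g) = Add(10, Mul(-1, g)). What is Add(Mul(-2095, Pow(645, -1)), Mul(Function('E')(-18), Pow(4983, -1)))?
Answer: Rational(-231585, 71423) ≈ -3.2424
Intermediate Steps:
Add(Mul(-2095, Pow(645, -1)), Mul(Function('E')(-18), Pow(4983, -1))) = Add(Mul(-2095, Pow(645, -1)), Mul(Add(10, Mul(-1, -18)), Pow(4983, -1))) = Add(Mul(-2095, Rational(1, 645)), Mul(Add(10, 18), Rational(1, 4983))) = Add(Rational(-419, 129), Mul(28, Rational(1, 4983))) = Add(Rational(-419, 129), Rational(28, 4983)) = Rational(-231585, 71423)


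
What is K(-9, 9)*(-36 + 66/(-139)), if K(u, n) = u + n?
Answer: 0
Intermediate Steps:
K(u, n) = n + u
K(-9, 9)*(-36 + 66/(-139)) = (9 - 9)*(-36 + 66/(-139)) = 0*(-36 + 66*(-1/139)) = 0*(-36 - 66/139) = 0*(-5070/139) = 0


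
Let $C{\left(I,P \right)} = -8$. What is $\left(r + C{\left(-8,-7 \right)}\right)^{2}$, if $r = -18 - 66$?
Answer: $8464$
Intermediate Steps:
$r = -84$ ($r = -18 - 66 = -84$)
$\left(r + C{\left(-8,-7 \right)}\right)^{2} = \left(-84 - 8\right)^{2} = \left(-92\right)^{2} = 8464$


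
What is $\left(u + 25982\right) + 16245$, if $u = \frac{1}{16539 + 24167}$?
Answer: $\frac{1718892263}{40706} \approx 42227.0$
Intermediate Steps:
$u = \frac{1}{40706} \approx 2.4566 \cdot 10^{-5}$
$\left(u + 25982\right) + 16245 = \left(\frac{1}{40706} + 25982\right) + 16245 = \frac{1057623293}{40706} + 16245 = \frac{1718892263}{40706}$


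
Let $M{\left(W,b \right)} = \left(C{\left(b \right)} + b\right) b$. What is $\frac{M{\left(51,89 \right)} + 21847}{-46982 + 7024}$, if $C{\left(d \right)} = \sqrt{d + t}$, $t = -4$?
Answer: $- \frac{14884}{19979} - \frac{89 \sqrt{85}}{39958} \approx -0.76552$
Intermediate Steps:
$C{\left(d \right)} = \sqrt{-4 + d}$ ($C{\left(d \right)} = \sqrt{d - 4} = \sqrt{-4 + d}$)
$M{\left(W,b \right)} = b \left(b + \sqrt{-4 + b}\right)$ ($M{\left(W,b \right)} = \left(\sqrt{-4 + b} + b\right) b = \left(b + \sqrt{-4 + b}\right) b = b \left(b + \sqrt{-4 + b}\right)$)
$\frac{M{\left(51,89 \right)} + 21847}{-46982 + 7024} = \frac{89 \left(89 + \sqrt{-4 + 89}\right) + 21847}{-46982 + 7024} = \frac{89 \left(89 + \sqrt{85}\right) + 21847}{-39958} = \left(\left(7921 + 89 \sqrt{85}\right) + 21847\right) \left(- \frac{1}{39958}\right) = \left(29768 + 89 \sqrt{85}\right) \left(- \frac{1}{39958}\right) = - \frac{14884}{19979} - \frac{89 \sqrt{85}}{39958}$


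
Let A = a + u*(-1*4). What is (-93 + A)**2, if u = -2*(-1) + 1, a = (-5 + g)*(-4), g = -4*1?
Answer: 4761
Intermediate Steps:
g = -4
a = 36 (a = (-5 - 4)*(-4) = -9*(-4) = 36)
u = 3 (u = 2 + 1 = 3)
A = 24 (A = 36 + 3*(-1*4) = 36 + 3*(-4) = 36 - 12 = 24)
(-93 + A)**2 = (-93 + 24)**2 = (-69)**2 = 4761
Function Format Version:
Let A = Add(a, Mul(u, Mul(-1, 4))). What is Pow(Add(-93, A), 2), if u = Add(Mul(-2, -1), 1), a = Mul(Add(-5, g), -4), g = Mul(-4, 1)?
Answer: 4761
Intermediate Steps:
g = -4
a = 36 (a = Mul(Add(-5, -4), -4) = Mul(-9, -4) = 36)
u = 3 (u = Add(2, 1) = 3)
A = 24 (A = Add(36, Mul(3, Mul(-1, 4))) = Add(36, Mul(3, -4)) = Add(36, -12) = 24)
Pow(Add(-93, A), 2) = Pow(Add(-93, 24), 2) = Pow(-69, 2) = 4761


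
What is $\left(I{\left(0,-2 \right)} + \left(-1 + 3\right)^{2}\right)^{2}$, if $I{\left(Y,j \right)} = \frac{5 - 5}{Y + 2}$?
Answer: $16$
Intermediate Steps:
$I{\left(Y,j \right)} = 0$ ($I{\left(Y,j \right)} = \frac{0}{2 + Y} = 0$)
$\left(I{\left(0,-2 \right)} + \left(-1 + 3\right)^{2}\right)^{2} = \left(0 + \left(-1 + 3\right)^{2}\right)^{2} = \left(0 + 2^{2}\right)^{2} = \left(0 + 4\right)^{2} = 4^{2} = 16$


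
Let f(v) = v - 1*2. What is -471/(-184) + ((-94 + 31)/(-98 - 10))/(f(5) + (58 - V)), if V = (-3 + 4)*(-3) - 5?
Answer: 4253/1656 ≈ 2.5682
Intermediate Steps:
f(v) = -2 + v (f(v) = v - 2 = -2 + v)
V = -8 (V = 1*(-3) - 5 = -3 - 5 = -8)
-471/(-184) + ((-94 + 31)/(-98 - 10))/(f(5) + (58 - V)) = -471/(-184) + ((-94 + 31)/(-98 - 10))/((-2 + 5) + (58 - 1*(-8))) = -471*(-1/184) + (-63/(-108))/(3 + (58 + 8)) = 471/184 + (-63*(-1/108))/(3 + 66) = 471/184 + (7/12)/69 = 471/184 + (7/12)*(1/69) = 471/184 + 7/828 = 4253/1656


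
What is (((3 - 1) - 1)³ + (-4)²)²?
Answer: 289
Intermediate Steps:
(((3 - 1) - 1)³ + (-4)²)² = ((2 - 1)³ + 16)² = (1³ + 16)² = (1 + 16)² = 17² = 289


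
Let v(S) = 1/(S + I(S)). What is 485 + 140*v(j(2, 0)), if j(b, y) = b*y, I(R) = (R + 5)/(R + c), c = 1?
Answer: 513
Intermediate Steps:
I(R) = (5 + R)/(1 + R) (I(R) = (R + 5)/(R + 1) = (5 + R)/(1 + R))
v(S) = 1/(S + (5 + S)/(1 + S))
485 + 140*v(j(2, 0)) = 485 + 140*((1 + 2*0)/(5 + 2*0 + (2*0)*(1 + 2*0))) = 485 + 140*((1 + 0)/(5 + 0 + 0*(1 + 0))) = 485 + 140*(1/(5 + 0 + 0*1)) = 485 + 140*(1/(5 + 0 + 0)) = 485 + 140*(1/5) = 485 + 28 = 513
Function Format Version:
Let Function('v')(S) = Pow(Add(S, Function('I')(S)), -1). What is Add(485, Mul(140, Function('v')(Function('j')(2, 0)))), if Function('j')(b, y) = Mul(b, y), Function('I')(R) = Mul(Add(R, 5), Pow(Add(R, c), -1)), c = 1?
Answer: 513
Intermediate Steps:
Function('I')(R) = Mul(Pow(Add(1, R), -1), Add(5, R)) (Function('I')(R) = Mul(Add(R, 5), Pow(Add(R, 1), -1)) = Mul(Add(5, R), Pow(Add(1, R), -1)) = Mul(Pow(Add(1, R), -1), Add(5, R)))
Function('v')(S) = Pow(Add(S, Mul(Pow(Add(1, S), -1), Add(5, S))), -1)
Add(485, Mul(140, Function('v')(Function('j')(2, 0)))) = Add(485, Mul(140, Mul(Pow(Add(5, Mul(2, 0), Mul(Mul(2, 0), Add(1, Mul(2, 0)))), -1), Add(1, Mul(2, 0))))) = Add(485, Mul(140, Mul(Pow(Add(5, 0, Mul(0, Add(1, 0))), -1), Add(1, 0)))) = Add(485, Mul(140, Mul(Pow(Add(5, 0, Mul(0, 1)), -1), 1))) = Add(485, Mul(140, Mul(Pow(Add(5, 0, 0), -1), 1))) = Add(485, Mul(140, Mul(Pow(5, -1), 1))) = Add(485, Mul(140, Mul(Rational(1, 5), 1))) = Add(485, Mul(140, Rational(1, 5))) = Add(485, 28) = 513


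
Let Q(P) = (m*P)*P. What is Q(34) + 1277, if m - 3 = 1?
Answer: 5901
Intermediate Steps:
m = 4 (m = 3 + 1 = 4)
Q(P) = 4*P**2 (Q(P) = (4*P)*P = 4*P**2)
Q(34) + 1277 = 4*34**2 + 1277 = 4*1156 + 1277 = 4624 + 1277 = 5901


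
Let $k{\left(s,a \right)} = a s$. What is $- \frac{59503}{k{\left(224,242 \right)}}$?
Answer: $- \frac{59503}{54208} \approx -1.0977$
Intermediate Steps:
$- \frac{59503}{k{\left(224,242 \right)}} = - \frac{59503}{242 \cdot 224} = - \frac{59503}{54208}$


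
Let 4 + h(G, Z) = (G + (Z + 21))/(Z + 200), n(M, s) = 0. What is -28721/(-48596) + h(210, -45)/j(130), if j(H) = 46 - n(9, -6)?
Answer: 2962743/5588540 ≈ 0.53015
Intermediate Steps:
h(G, Z) = -4 + (21 + G + Z)/(200 + Z) (h(G, Z) = -4 + (G + (Z + 21))/(Z + 200) = -4 + (G + (21 + Z))/(200 + Z) = -4 + (21 + G + Z)/(200 + Z))
j(H) = 46 (j(H) = 46 - 1*0 = 46 + 0 = 46)
-28721/(-48596) + h(210, -45)/j(130) = -28721/(-48596) + ((-779 + 210 - 3*(-45))/(200 - 45))/46 = -28721*(-1/48596) + ((-779 + 210 + 135)/155)*(1/46) = 28721/48596 + ((1/155)*(-434))*(1/46) = 28721/48596 - 14/5*1/46 = 28721/48596 - 7/115 = 2962743/5588540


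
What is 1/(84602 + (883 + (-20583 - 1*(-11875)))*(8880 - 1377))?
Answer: -1/58626373 ≈ -1.7057e-8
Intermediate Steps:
1/(84602 + (883 + (-20583 - 1*(-11875)))*(8880 - 1377)) = 1/(84602 + (883 + (-20583 + 11875))*7503) = 1/(84602 + (883 - 8708)*7503) = 1/(84602 - 7825*7503) = 1/(84602 - 58710975) = 1/(-58626373) = -1/58626373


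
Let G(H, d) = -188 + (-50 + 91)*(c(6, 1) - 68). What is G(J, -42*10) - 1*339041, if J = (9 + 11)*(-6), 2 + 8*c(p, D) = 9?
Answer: -2735849/8 ≈ -3.4198e+5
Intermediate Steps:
c(p, D) = 7/8 (c(p, D) = -¼ + (⅛)*9 = -¼ + 9/8 = 7/8)
J = -120 (J = 20*(-6) = -120)
G(H, d) = -23521/8 (G(H, d) = -188 + (-50 + 91)*(7/8 - 68) = -188 + 41*(-537/8) = -188 - 22017/8 = -23521/8)
G(J, -42*10) - 1*339041 = -23521/8 - 1*339041 = -23521/8 - 339041 = -2735849/8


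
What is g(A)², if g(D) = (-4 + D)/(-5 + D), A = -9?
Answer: 169/196 ≈ 0.86224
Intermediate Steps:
g(D) = (-4 + D)/(-5 + D)
g(A)² = ((-4 - 9)/(-5 - 9))² = (-13/(-14))² = (-1/14*(-13))² = (13/14)² = 169/196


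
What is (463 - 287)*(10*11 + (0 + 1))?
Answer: 19536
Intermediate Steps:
(463 - 287)*(10*11 + (0 + 1)) = 176*(110 + 1) = 176*111 = 19536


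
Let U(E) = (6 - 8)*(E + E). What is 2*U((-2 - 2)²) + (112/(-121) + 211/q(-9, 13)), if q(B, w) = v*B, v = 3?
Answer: -446731/3267 ≈ -136.74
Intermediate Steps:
q(B, w) = 3*B
U(E) = -4*E
2*U((-2 - 2)²) + (112/(-121) + 211/q(-9, 13)) = 2*(-4*(-2 - 2)²) + (112/(-121) + 211/((3*(-9)))) = 2*(-4*(-4)²) + (112*(-1/121) + 211/(-27)) = 2*(-4*16) + (-112/121 + 211*(-1/27)) = 2*(-64) + (-112/121 - 211/27) = -128 - 28555/3267 = -446731/3267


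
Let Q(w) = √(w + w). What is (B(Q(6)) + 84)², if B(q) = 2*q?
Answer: 7104 + 672*√3 ≈ 8267.9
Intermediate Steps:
Q(w) = √2*√w (Q(w) = √(2*w) = √2*√w)
(B(Q(6)) + 84)² = (2*(√2*√6) + 84)² = (2*(2*√3) + 84)² = (4*√3 + 84)² = (84 + 4*√3)²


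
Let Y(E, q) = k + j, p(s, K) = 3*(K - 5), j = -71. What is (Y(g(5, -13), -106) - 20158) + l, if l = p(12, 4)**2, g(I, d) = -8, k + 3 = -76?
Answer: -20299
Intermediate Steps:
k = -79 (k = -3 - 76 = -79)
p(s, K) = -15 + 3*K (p(s, K) = 3*(-5 + K) = -15 + 3*K)
Y(E, q) = -150 (Y(E, q) = -79 - 71 = -150)
l = 9 (l = (-15 + 3*4)**2 = (-15 + 12)**2 = (-3)**2 = 9)
(Y(g(5, -13), -106) - 20158) + l = (-150 - 20158) + 9 = -20308 + 9 = -20299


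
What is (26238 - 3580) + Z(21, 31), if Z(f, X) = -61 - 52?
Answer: 22545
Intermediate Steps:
Z(f, X) = -113
(26238 - 3580) + Z(21, 31) = (26238 - 3580) - 113 = 22658 - 113 = 22545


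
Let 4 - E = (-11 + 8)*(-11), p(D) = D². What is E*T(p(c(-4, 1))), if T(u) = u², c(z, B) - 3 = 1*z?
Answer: -29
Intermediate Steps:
c(z, B) = 3 + z (c(z, B) = 3 + 1*z = 3 + z)
E = -29 (E = 4 - (-11 + 8)*(-11) = 4 - (-3)*(-11) = 4 - 1*33 = 4 - 33 = -29)
E*T(p(c(-4, 1))) = -29*(3 - 4)⁴ = -29*((-1)²)² = -29*1² = -29*1 = -29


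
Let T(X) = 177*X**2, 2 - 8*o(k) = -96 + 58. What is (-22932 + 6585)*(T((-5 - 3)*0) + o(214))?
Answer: -81735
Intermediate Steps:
o(k) = 5 (o(k) = 1/4 - (-96 + 58)/8 = 1/4 - 1/8*(-38) = 1/4 + 19/4 = 5)
(-22932 + 6585)*(T((-5 - 3)*0) + o(214)) = (-22932 + 6585)*(177*((-5 - 3)*0)**2 + 5) = -16347*(177*(-8*0)**2 + 5) = -16347*(177*0**2 + 5) = -16347*(177*0 + 5) = -16347*(0 + 5) = -16347*5 = -81735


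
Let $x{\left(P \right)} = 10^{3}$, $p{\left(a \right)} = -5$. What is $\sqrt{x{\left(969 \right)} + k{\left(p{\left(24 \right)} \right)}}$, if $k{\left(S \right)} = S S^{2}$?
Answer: $5 \sqrt{35} \approx 29.58$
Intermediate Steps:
$k{\left(S \right)} = S^{3}$
$x{\left(P \right)} = 1000$
$\sqrt{x{\left(969 \right)} + k{\left(p{\left(24 \right)} \right)}} = \sqrt{1000 + \left(-5\right)^{3}} = \sqrt{1000 - 125} = \sqrt{875} = 5 \sqrt{35}$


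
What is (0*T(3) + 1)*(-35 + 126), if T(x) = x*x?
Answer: 91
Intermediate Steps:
T(x) = x**2
(0*T(3) + 1)*(-35 + 126) = (0*3**2 + 1)*(-35 + 126) = (0*9 + 1)*91 = (0 + 1)*91 = 1*91 = 91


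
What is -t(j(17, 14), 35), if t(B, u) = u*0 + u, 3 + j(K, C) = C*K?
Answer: -35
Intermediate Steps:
j(K, C) = -3 + C*K
t(B, u) = u (t(B, u) = 0 + u = u)
-t(j(17, 14), 35) = -1*35 = -35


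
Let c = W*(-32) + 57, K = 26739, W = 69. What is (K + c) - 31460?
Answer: -6872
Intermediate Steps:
c = -2151 (c = 69*(-32) + 57 = -2208 + 57 = -2151)
(K + c) - 31460 = (26739 - 2151) - 31460 = 24588 - 31460 = -6872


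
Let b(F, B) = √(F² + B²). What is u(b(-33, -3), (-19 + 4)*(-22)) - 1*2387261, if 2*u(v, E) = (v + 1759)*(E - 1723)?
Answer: -7224809/2 - 4179*√122/2 ≈ -3.6355e+6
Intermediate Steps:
b(F, B) = √(B² + F²)
u(v, E) = (-1723 + E)*(1759 + v)/2 (u(v, E) = ((v + 1759)*(E - 1723))/2 = ((1759 + v)*(-1723 + E))/2 = ((-1723 + E)*(1759 + v))/2 = (-1723 + E)*(1759 + v)/2)
u(b(-33, -3), (-19 + 4)*(-22)) - 1*2387261 = (-3030757/2 - 1723*√((-3)² + (-33)²)/2 + 1759*((-19 + 4)*(-22))/2 + ((-19 + 4)*(-22))*√((-3)² + (-33)²)/2) - 1*2387261 = (-3030757/2 - 1723*√(9 + 1089)/2 + 1759*(-15*(-22))/2 + (-15*(-22))*√(9 + 1089)/2) - 2387261 = (-3030757/2 - 5169*√122/2 + (1759/2)*330 + (½)*330*√1098) - 2387261 = (-3030757/2 - 5169*√122/2 + 290235 + (½)*330*(3*√122)) - 2387261 = (-3030757/2 - 5169*√122/2 + 290235 + 495*√122) - 2387261 = (-2450287/2 - 4179*√122/2) - 2387261 = -7224809/2 - 4179*√122/2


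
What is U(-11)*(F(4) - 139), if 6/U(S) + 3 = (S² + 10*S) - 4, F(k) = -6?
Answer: -435/2 ≈ -217.50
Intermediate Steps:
U(S) = 6/(-7 + S² + 10*S) (U(S) = 6/(-3 + ((S² + 10*S) - 4)) = 6/(-3 + (-4 + S² + 10*S)) = 6/(-7 + S² + 10*S))
U(-11)*(F(4) - 139) = (6/(-7 + (-11)² + 10*(-11)))*(-6 - 139) = (6/(-7 + 121 - 110))*(-145) = (6/4)*(-145) = (6*(¼))*(-145) = (3/2)*(-145) = -435/2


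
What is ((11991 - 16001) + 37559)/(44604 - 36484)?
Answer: 33549/8120 ≈ 4.1317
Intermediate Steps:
((11991 - 16001) + 37559)/(44604 - 36484) = (-4010 + 37559)/8120 = 33549*(1/8120) = 33549/8120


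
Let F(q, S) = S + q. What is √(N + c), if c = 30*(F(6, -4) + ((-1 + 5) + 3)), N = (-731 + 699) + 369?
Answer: √607 ≈ 24.637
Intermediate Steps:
N = 337 (N = -32 + 369 = 337)
c = 270 (c = 30*((-4 + 6) + ((-1 + 5) + 3)) = 30*(2 + (4 + 3)) = 30*(2 + 7) = 30*9 = 270)
√(N + c) = √(337 + 270) = √607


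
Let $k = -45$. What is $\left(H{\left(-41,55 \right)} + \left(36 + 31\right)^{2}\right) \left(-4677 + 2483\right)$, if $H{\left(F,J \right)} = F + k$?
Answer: $-9660182$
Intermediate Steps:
$H{\left(F,J \right)} = -45 + F$ ($H{\left(F,J \right)} = F - 45 = -45 + F$)
$\left(H{\left(-41,55 \right)} + \left(36 + 31\right)^{2}\right) \left(-4677 + 2483\right) = \left(\left(-45 - 41\right) + \left(36 + 31\right)^{2}\right) \left(-4677 + 2483\right) = \left(-86 + 67^{2}\right) \left(-2194\right) = \left(-86 + 4489\right) \left(-2194\right) = 4403 \left(-2194\right) = -9660182$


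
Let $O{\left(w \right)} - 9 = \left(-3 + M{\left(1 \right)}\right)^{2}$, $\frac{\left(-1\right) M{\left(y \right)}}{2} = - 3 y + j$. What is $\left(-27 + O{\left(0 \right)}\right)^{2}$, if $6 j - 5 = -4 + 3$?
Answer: $\frac{18769}{81} \approx 231.72$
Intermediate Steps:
$j = \frac{2}{3}$ ($j = \frac{5}{6} + \frac{-4 + 3}{6} = \frac{5}{6} + \frac{1}{6} \left(-1\right) = \frac{5}{6} - \frac{1}{6} = \frac{2}{3} \approx 0.66667$)
$M{\left(y \right)} = - \frac{4}{3} + 6 y$ ($M{\left(y \right)} = - 2 \left(- 3 y + \frac{2}{3}\right) = - 2 \left(\frac{2}{3} - 3 y\right) = - \frac{4}{3} + 6 y$)
$O{\left(w \right)} = \frac{106}{9}$ ($O{\left(w \right)} = 9 + \left(-3 + \left(- \frac{4}{3} + 6 \cdot 1\right)\right)^{2} = 9 + \left(-3 + \left(- \frac{4}{3} + 6\right)\right)^{2} = 9 + \left(-3 + \frac{14}{3}\right)^{2} = 9 + \left(\frac{5}{3}\right)^{2} = 9 + \frac{25}{9} = \frac{106}{9}$)
$\left(-27 + O{\left(0 \right)}\right)^{2} = \left(-27 + \frac{106}{9}\right)^{2} = \left(- \frac{137}{9}\right)^{2} = \frac{18769}{81}$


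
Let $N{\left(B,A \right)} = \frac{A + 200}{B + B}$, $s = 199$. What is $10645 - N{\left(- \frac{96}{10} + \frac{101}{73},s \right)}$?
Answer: $\frac{63994345}{5998} \approx 10669.0$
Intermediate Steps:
$N{\left(B,A \right)} = \frac{200 + A}{2 B}$
$10645 - N{\left(- \frac{96}{10} + \frac{101}{73},s \right)} = 10645 - \frac{200 + 199}{2 \left(- \frac{96}{10} + \frac{101}{73}\right)} = 10645 - \frac{1}{2} \frac{1}{\left(-96\right) \frac{1}{10} + 101 \cdot \frac{1}{73}} \cdot 399 = 10645 - \frac{1}{2} \frac{1}{- \frac{48}{5} + \frac{101}{73}} \cdot 399 = 10645 - \frac{1}{2} \frac{1}{- \frac{2999}{365}} \cdot 399 = 10645 - \frac{1}{2} \left(- \frac{365}{2999}\right) 399 = 10645 - - \frac{145635}{5998} = 10645 + \frac{145635}{5998} = \frac{63994345}{5998}$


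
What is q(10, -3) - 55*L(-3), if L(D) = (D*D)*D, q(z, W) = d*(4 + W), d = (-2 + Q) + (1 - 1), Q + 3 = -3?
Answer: 1477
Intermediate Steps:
Q = -6 (Q = -3 - 3 = -6)
d = -8 (d = (-2 - 6) + (1 - 1) = -8 + 0 = -8)
q(z, W) = -32 - 8*W (q(z, W) = -8*(4 + W) = -32 - 8*W)
L(D) = D³ (L(D) = D²*D = D³)
q(10, -3) - 55*L(-3) = (-32 - 8*(-3)) - 55*(-3)³ = (-32 + 24) - 55*(-27) = -8 + 1485 = 1477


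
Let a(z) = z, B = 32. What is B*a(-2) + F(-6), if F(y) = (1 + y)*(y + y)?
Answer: -4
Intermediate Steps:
F(y) = 2*y*(1 + y) (F(y) = (1 + y)*(2*y) = 2*y*(1 + y))
B*a(-2) + F(-6) = 32*(-2) + 2*(-6)*(1 - 6) = -64 + 2*(-6)*(-5) = -64 + 60 = -4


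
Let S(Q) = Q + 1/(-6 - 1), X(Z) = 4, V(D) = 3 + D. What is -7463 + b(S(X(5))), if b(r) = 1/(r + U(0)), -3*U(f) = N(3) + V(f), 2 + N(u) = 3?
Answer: -395518/53 ≈ -7462.6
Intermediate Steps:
N(u) = 1 (N(u) = -2 + 3 = 1)
U(f) = -4/3 - f/3 (U(f) = -(1 + (3 + f))/3 = -(4 + f)/3 = -4/3 - f/3)
S(Q) = -1/7 + Q (S(Q) = Q + 1/(-7) = Q - 1/7 = -1/7 + Q)
b(r) = 1/(-4/3 + r) (b(r) = 1/(r + (-4/3 - 1/3*0)) = 1/(r + (-4/3 + 0)) = 1/(r - 4/3) = 1/(-4/3 + r))
-7463 + b(S(X(5))) = -7463 + 3/(-4 + 3*(-1/7 + 4)) = -7463 + 3/(-4 + 3*(27/7)) = -7463 + 3/(-4 + 81/7) = -7463 + 3/(53/7) = -7463 + 3*(7/53) = -7463 + 21/53 = -395518/53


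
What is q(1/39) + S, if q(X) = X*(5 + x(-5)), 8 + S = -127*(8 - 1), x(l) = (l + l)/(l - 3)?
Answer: -139907/156 ≈ -896.84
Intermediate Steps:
x(l) = 2*l/(-3 + l) (x(l) = (2*l)/(-3 + l) = 2*l/(-3 + l))
S = -897 (S = -8 - 127*(8 - 1) = -8 - 127*7 = -8 - 889 = -897)
q(X) = 25*X/4 (q(X) = X*(5 + 2*(-5)/(-3 - 5)) = X*(5 + 2*(-5)/(-8)) = X*(5 + 2*(-5)*(-1/8)) = X*(5 + 5/4) = X*(25/4) = 25*X/4)
q(1/39) + S = (25/4)/39 - 897 = (25/4)*(1/39) - 897 = 25/156 - 897 = -139907/156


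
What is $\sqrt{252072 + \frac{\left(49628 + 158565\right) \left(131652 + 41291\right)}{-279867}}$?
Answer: $\frac{5 \sqrt{386676700441899}}{279867} \approx 351.31$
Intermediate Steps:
$\sqrt{252072 + \frac{\left(49628 + 158565\right) \left(131652 + 41291\right)}{-279867}} = \sqrt{252072 + 208193 \cdot 172943 \left(- \frac{1}{279867}\right)} = \sqrt{252072 + 36005521999 \left(- \frac{1}{279867}\right)} = \sqrt{252072 - \frac{36005521999}{279867}} = \sqrt{\frac{34541112425}{279867}} = \frac{5 \sqrt{386676700441899}}{279867}$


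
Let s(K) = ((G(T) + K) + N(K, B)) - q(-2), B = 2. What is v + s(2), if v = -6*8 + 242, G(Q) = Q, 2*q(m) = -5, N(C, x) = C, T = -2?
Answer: 397/2 ≈ 198.50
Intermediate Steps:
q(m) = -5/2 (q(m) = (½)*(-5) = -5/2)
s(K) = ½ + 2*K (s(K) = ((-2 + K) + K) - 1*(-5/2) = (-2 + 2*K) + 5/2 = ½ + 2*K)
v = 194 (v = -48 + 242 = 194)
v + s(2) = 194 + (½ + 2*2) = 194 + (½ + 4) = 194 + 9/2 = 397/2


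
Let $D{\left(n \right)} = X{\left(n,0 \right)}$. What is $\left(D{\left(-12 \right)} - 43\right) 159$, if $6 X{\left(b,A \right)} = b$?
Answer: $-7155$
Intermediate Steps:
$X{\left(b,A \right)} = \frac{b}{6}$
$D{\left(n \right)} = \frac{n}{6}$
$\left(D{\left(-12 \right)} - 43\right) 159 = \left(\frac{1}{6} \left(-12\right) - 43\right) 159 = \left(-2 - 43\right) 159 = \left(-45\right) 159 = -7155$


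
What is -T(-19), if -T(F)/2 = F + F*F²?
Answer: -13756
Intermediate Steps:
T(F) = -2*F - 2*F³ (T(F) = -2*(F + F*F²) = -2*(F + F³) = -2*F - 2*F³)
-T(-19) = -(-2)*(-19)*(1 + (-19)²) = -(-2)*(-19)*(1 + 361) = -(-2)*(-19)*362 = -1*13756 = -13756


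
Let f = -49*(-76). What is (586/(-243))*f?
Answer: -2182264/243 ≈ -8980.5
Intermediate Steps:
f = 3724
(586/(-243))*f = (586/(-243))*3724 = (586*(-1/243))*3724 = -586/243*3724 = -2182264/243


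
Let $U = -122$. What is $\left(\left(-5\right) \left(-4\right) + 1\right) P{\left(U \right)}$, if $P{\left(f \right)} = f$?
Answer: $-2562$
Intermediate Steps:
$\left(\left(-5\right) \left(-4\right) + 1\right) P{\left(U \right)} = \left(\left(-5\right) \left(-4\right) + 1\right) \left(-122\right) = \left(20 + 1\right) \left(-122\right) = 21 \left(-122\right) = -2562$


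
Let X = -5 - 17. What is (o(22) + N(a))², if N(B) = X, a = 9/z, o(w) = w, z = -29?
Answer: 0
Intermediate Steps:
a = -9/29 (a = 9/(-29) = 9*(-1/29) = -9/29 ≈ -0.31034)
X = -22
N(B) = -22
(o(22) + N(a))² = (22 - 22)² = 0² = 0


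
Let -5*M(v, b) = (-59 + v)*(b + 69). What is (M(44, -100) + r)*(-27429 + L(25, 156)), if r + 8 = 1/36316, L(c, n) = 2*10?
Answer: 100533882235/36316 ≈ 2.7683e+6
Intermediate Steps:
L(c, n) = 20
r = -290527/36316 (r = -8 + 1/36316 = -290527/36316 ≈ -8.0000)
M(v, b) = -(-59 + v)*(69 + b)/5 (M(v, b) = -(-59 + v)*(b + 69)/5 = -(-59 + v)*(69 + b)/5)
(M(44, -100) + r)*(-27429 + L(25, 156)) = ((4071/5 - 69/5*44 + (59/5)*(-100) - ⅕*(-100)*44) - 290527/36316)*(-27429 + 20) = ((4071/5 - 3036/5 - 1180 + 880) - 290527/36316)*(-27409) = (-93 - 290527/36316)*(-27409) = -3667915/36316*(-27409) = 100533882235/36316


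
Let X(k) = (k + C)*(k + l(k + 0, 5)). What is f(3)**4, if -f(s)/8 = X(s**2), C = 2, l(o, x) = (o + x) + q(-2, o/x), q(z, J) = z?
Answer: 11662935330816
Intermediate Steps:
l(o, x) = -2 + o + x (l(o, x) = (o + x) - 2 = -2 + o + x)
X(k) = (2 + k)*(3 + 2*k) (X(k) = (k + 2)*(k + (-2 + (k + 0) + 5)) = (2 + k)*(k + (-2 + k + 5)) = (2 + k)*(k + (3 + k)) = (2 + k)*(3 + 2*k))
f(s) = -48 - 56*s**2 - 16*s**4 (f(s) = -8*(6 + 2*(s**2)**2 + 7*s**2) = -8*(6 + 2*s**4 + 7*s**2) = -48 - 56*s**2 - 16*s**4)
f(3)**4 = (-48 - 56*3**2 - 16*3**4)**4 = (-48 - 56*9 - 16*81)**4 = (-48 - 504 - 1296)**4 = (-1848)**4 = 11662935330816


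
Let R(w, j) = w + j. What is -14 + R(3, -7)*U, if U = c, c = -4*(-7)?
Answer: -126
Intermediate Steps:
c = 28
R(w, j) = j + w
U = 28
-14 + R(3, -7)*U = -14 + (-7 + 3)*28 = -14 - 4*28 = -14 - 112 = -126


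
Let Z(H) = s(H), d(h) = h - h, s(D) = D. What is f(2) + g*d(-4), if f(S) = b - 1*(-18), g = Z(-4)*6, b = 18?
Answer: 36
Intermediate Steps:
d(h) = 0
Z(H) = H
g = -24 (g = -4*6 = -24)
f(S) = 36 (f(S) = 18 - 1*(-18) = 18 + 18 = 36)
f(2) + g*d(-4) = 36 - 24*0 = 36 + 0 = 36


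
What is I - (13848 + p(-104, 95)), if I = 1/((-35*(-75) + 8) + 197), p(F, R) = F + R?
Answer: -39164369/2830 ≈ -13839.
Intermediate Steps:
I = 1/2830 (I = 1/((2625 + 8) + 197) = 1/(2633 + 197) = 1/2830 ≈ 0.00035336)
I - (13848 + p(-104, 95)) = 1/2830 - (13848 + (-104 + 95)) = 1/2830 - (13848 - 9) = 1/2830 - 1*13839 = 1/2830 - 13839 = -39164369/2830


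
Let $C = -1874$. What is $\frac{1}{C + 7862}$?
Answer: $\frac{1}{5988} \approx 0.000167$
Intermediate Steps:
$\frac{1}{C + 7862} = \frac{1}{-1874 + 7862} = \frac{1}{5988}$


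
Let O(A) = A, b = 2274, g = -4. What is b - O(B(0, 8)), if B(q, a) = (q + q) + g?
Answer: 2278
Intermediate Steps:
B(q, a) = -4 + 2*q (B(q, a) = (q + q) - 4 = 2*q - 4 = -4 + 2*q)
b - O(B(0, 8)) = 2274 - (-4 + 2*0) = 2274 - (-4 + 0) = 2274 - 1*(-4) = 2274 + 4 = 2278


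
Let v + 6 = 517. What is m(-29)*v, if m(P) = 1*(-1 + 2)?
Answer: 511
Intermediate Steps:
m(P) = 1 (m(P) = 1*1 = 1)
v = 511 (v = -6 + 517 = 511)
m(-29)*v = 1*511 = 511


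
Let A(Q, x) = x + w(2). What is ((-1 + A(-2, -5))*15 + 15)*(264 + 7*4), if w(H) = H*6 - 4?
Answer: 13140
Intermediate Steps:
w(H) = -4 + 6*H (w(H) = 6*H - 4 = -4 + 6*H)
A(Q, x) = 8 + x (A(Q, x) = x + (-4 + 6*2) = x + (-4 + 12) = x + 8 = 8 + x)
((-1 + A(-2, -5))*15 + 15)*(264 + 7*4) = ((-1 + (8 - 5))*15 + 15)*(264 + 7*4) = ((-1 + 3)*15 + 15)*(264 + 28) = (2*15 + 15)*292 = (30 + 15)*292 = 45*292 = 13140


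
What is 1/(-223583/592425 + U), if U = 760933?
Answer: 592425/450795508942 ≈ 1.3142e-6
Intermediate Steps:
1/(-223583/592425 + U) = 1/(-223583/592425 + 760933) = 1/(450795508942/592425) = 592425/450795508942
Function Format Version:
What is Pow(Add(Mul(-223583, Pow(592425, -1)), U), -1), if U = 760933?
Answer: Rational(592425, 450795508942) ≈ 1.3142e-6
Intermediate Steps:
Pow(Add(Mul(-223583, Pow(592425, -1)), U), -1) = Pow(Add(Mul(-223583, Pow(592425, -1)), 760933), -1) = Pow(Add(Mul(-223583, Rational(1, 592425)), 760933), -1) = Pow(Add(Rational(-223583, 592425), 760933), -1) = Pow(Rational(450795508942, 592425), -1) = Rational(592425, 450795508942)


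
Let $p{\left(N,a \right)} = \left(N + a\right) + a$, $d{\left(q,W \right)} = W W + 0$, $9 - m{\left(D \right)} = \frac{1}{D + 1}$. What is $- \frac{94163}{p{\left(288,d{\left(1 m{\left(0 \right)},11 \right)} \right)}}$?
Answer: $- \frac{94163}{530} \approx -177.67$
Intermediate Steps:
$m{\left(D \right)} = 9 - \frac{1}{1 + D}$ ($m{\left(D \right)} = 9 - \frac{1}{D + 1} = 9 - \frac{1}{1 + D}$)
$d{\left(q,W \right)} = W^{2}$ ($d{\left(q,W \right)} = W^{2} + 0 = W^{2}$)
$p{\left(N,a \right)} = N + 2 a$
$- \frac{94163}{p{\left(288,d{\left(1 m{\left(0 \right)},11 \right)} \right)}} = - \frac{94163}{288 + 2 \cdot 11^{2}} = - \frac{94163}{288 + 2 \cdot 121} = - \frac{94163}{288 + 242} = - \frac{94163}{530}$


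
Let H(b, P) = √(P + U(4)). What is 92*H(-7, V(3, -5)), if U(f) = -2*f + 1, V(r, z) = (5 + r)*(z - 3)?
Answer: 92*I*√71 ≈ 775.21*I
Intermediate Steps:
V(r, z) = (-3 + z)*(5 + r) (V(r, z) = (5 + r)*(-3 + z) = (-3 + z)*(5 + r))
U(f) = 1 - 2*f
H(b, P) = √(-7 + P) (H(b, P) = √(P + (1 - 2*4)) = √(P + (1 - 8)) = √(P - 7) = √(-7 + P))
92*H(-7, V(3, -5)) = 92*√(-7 + (-15 - 3*3 + 5*(-5) + 3*(-5))) = 92*√(-7 + (-15 - 9 - 25 - 15)) = 92*√(-7 - 64) = 92*√(-71) = 92*(I*√71) = 92*I*√71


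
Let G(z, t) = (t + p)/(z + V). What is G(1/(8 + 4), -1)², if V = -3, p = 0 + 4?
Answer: 1296/1225 ≈ 1.0580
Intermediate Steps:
p = 4
G(z, t) = (4 + t)/(-3 + z) (G(z, t) = (t + 4)/(z - 3) = (4 + t)/(-3 + z))
G(1/(8 + 4), -1)² = ((4 - 1)/(-3 + 1/(8 + 4)))² = (3/(-3 + 1/12))² = (3/(-35/12))² = (-12/35*3)² = (-36/35)² = 1296/1225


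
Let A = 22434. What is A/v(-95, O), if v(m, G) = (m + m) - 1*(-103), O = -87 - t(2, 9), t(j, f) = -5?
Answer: -7478/29 ≈ -257.86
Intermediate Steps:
O = -82 (O = -87 - 1*(-5) = -87 + 5 = -82)
v(m, G) = 103 + 2*m (v(m, G) = 2*m + 103 = 103 + 2*m)
A/v(-95, O) = 22434/(103 + 2*(-95)) = 22434/(103 - 190) = 22434/(-87) = 22434*(-1/87) = -7478/29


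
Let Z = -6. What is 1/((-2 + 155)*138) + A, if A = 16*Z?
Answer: -2026943/21114 ≈ -96.000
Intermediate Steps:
A = -96 (A = 16*(-6) = -96)
1/((-2 + 155)*138) + A = 1/((-2 + 155)*138) - 96 = (1/138)/153 - 96 = (1/153)*(1/138) - 96 = 1/21114 - 96 = -2026943/21114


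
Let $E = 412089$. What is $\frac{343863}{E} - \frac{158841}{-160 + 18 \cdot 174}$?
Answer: $- \frac{21478222671}{408242836} \approx -52.611$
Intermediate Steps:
$\frac{343863}{E} - \frac{158841}{-160 + 18 \cdot 174} = \frac{343863}{412089} - \frac{158841}{-160 + 18 \cdot 174} = 343863 \cdot \frac{1}{412089} - \frac{158841}{-160 + 3132} = \frac{114621}{137363} - \frac{158841}{2972} = - \frac{21478222671}{408242836}$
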